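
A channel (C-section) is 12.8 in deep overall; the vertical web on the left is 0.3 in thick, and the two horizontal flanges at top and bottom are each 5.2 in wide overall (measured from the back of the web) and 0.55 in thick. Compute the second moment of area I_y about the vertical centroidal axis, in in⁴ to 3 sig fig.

I_y ≈ 26.0 in⁴

Break the section into simple shapes (no overlaps), measuring from the bottom-left corner of the bounding box.
Web: 0.3 × 12.8, A = 3.84 in², x = 0.15 in, Ī = 0.0288 in⁴.
Top flange (beyond web): 4.9 × 0.55, A = 2.695 in², x = 2.75 in, Ī = 5.3922 in⁴.
Bottom flange (beyond web): 4.9 × 0.55, A = 2.695 in², x = 2.75 in, Ī = 5.3922 in⁴.
Centroid: x̄ = ΣA·x / ΣA = 1.6683 in.
Transfer each piece to the vertical centroidal axis using Ī + A·d² with d = x − 1.6683:
  web: d = -1.5183 in → contributes +8.881 in⁴
  top flange (beyond web): d = 1.0817 in → contributes +8.5455 in⁴
  bottom flange (beyond web): d = 1.0817 in → contributes +8.5455 in⁴
Total I = 25.972 in⁴.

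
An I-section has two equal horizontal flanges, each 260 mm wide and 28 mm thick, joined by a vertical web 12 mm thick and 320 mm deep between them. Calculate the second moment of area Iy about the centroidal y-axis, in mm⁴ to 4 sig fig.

Iy ≈ 8.207 × 10⁷ mm⁴

Treat the section as a set of non-overlapping primitives; coordinates are from the bounding-box lower-left.
Bottom flange: 260 × 28, A = 7 280 mm², x = 130 mm, Ī = 41 010 667 mm⁴.
Web: 12 × 320, A = 3 840 mm², x = 130 mm, Ī = 46 080 mm⁴.
Top flange: 260 × 28, A = 7 280 mm², x = 130 mm, Ī = 41 010 667 mm⁴.
By symmetry the centroid is at mid-width, x̄ = 130 mm.
All pieces are centred on the centroidal y-axis, so I = ΣĪ = 82 067 413 mm⁴.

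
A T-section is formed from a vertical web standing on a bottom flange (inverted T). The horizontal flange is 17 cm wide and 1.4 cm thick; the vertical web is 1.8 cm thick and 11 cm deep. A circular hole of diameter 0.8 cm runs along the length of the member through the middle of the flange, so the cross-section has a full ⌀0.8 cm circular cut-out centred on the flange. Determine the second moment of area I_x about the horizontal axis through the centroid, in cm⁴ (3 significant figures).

Decompose the section into non-overlapping parts with the origin at the bottom-left of its bounding rectangle.
Flange: 17 × 1.4, A = 23.8 cm², y = 0.7 cm, Ī = 3.8873 cm⁴.
Web: 1.8 × 11, A = 19.8 cm², y = 6.9 cm, Ī = 199.65 cm⁴.
Hole (subtracted): ⌀0.8, A = 0.50265 cm², y = 0.7 cm, Ī = 0.020106 cm⁴.
Centroid: ȳ = ΣA·y / ΣA = 3.5484 cm.
Transfer each piece to the horizontal axis through the centroid using Ī + A·d² with d = y − 3.5484:
  flange: d = -2.8484 cm → contributes +196.99 cm⁴
  web: d = 3.3516 cm → contributes +422.06 cm⁴
  hole: d = -2.8484 cm → contributes −4.0984 cm⁴
Total I = 614.96 cm⁴.

I_x ≈ 615 cm⁴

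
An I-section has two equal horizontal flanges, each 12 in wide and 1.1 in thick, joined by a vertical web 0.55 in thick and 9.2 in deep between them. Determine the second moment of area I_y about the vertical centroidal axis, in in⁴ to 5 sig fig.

Decompose the section into non-overlapping parts with the origin at the bottom-left of its bounding rectangle.
Bottom flange: 12 × 1.1, A = 13.2 in², x = 6 in, Ī = 158.4 in⁴.
Web: 0.55 × 9.2, A = 5.06 in², x = 6 in, Ī = 0.1275542 in⁴.
Top flange: 12 × 1.1, A = 13.2 in², x = 6 in, Ī = 158.4 in⁴.
By symmetry the centroid is at mid-width, x̄ = 6 in.
All pieces are centred on the vertical centroidal axis, so I = ΣĪ = 316.9276 in⁴.

I_y ≈ 316.93 in⁴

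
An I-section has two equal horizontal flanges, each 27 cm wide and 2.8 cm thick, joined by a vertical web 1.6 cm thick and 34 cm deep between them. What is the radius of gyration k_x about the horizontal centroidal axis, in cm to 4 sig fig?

k_x ≈ 16.58 cm

Treat the section as a set of non-overlapping primitives; coordinates are from the bounding-box lower-left.
Bottom flange: 27 × 2.8, A = 75.6 cm², y = 1.4 cm, Ī = 49.392 cm⁴.
Web: 1.6 × 34, A = 54.4 cm², y = 19.8 cm, Ī = 5240.53 cm⁴.
Top flange: 27 × 2.8, A = 75.6 cm², y = 38.2 cm, Ī = 49.392 cm⁴.
By symmetry the centroid is at mid-height, ȳ = 19.8 cm.
Transfer each piece to the horizontal centroidal axis using Ī + A·d² with d = y − 19.8:
  bottom flange: d = -18.4 cm → contributes +25644.5 cm⁴
  web: d = 0 cm → contributes +5240.53 cm⁴
  top flange: d = 18.4 cm → contributes +25644.5 cm⁴
Total I = 56529.6 cm⁴.
Radius of gyration: k = √(I/A) = √(56529.6 / 205.6) = 16.5816 cm.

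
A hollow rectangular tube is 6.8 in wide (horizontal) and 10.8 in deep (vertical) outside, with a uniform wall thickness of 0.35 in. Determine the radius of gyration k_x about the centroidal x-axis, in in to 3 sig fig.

k_x ≈ 4.01 in

Break the section into simple shapes (no overlaps), measuring from the bottom-left corner of the bounding box.
Outer rectangle: 6.8 × 10.8, A = 73.44 in², y = 5.4 in, Ī = 713.84 in⁴.
Inner void (subtracted): 6.1 × 10.1, A = 61.61 in², y = 5.4 in, Ī = 523.74 in⁴.
By symmetry the centroid is at mid-height, ȳ = 5.4 in.
All pieces are centred on the centroidal x-axis, so I = ΣĪ (holes subtracted) = 190.1 in⁴.
Radius of gyration: k = √(I/A) = √(190.1 / 11.83) = 4.0087 in.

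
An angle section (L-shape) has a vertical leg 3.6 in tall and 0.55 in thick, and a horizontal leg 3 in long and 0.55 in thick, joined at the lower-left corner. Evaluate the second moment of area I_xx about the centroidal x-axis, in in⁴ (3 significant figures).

Decompose the section into non-overlapping parts with the origin at the bottom-left of its bounding rectangle.
Vertical leg: 0.55 × 3.6, A = 1.98 in², y = 1.8 in, Ī = 2.1384 in⁴.
Horizontal leg (remainder): 2.45 × 0.55, A = 1.3475 in², y = 0.275 in, Ī = 0.033968 in⁴.
Centroid: ȳ = ΣA·y / ΣA = 1.1824 in.
Transfer each piece to the centroidal x-axis using Ī + A·d² with d = y − 1.1824:
  vertical leg: d = 0.61756 in → contributes +2.8935 in⁴
  horizontal leg (remainder): d = -0.90744 in → contributes +1.1436 in⁴
Total I = 4.0371 in⁴.

I_xx ≈ 4.04 in⁴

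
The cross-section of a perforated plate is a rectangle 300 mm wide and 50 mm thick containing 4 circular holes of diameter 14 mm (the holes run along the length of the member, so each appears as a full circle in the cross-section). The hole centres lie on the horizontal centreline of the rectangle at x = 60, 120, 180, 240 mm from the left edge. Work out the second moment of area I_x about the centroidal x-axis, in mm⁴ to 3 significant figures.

Decompose the section into non-overlapping parts with the origin at the bottom-left of its bounding rectangle.
Plate: 300 × 50, A = 15 000 mm², y = 25 mm, Ī = 3 125 000 mm⁴.
Hole 1 (subtracted): ⌀14, A = 153.94 mm², y = 25 mm, Ī = 1885.7 mm⁴.
Hole 2 (subtracted): ⌀14, A = 153.94 mm², y = 25 mm, Ī = 1885.7 mm⁴.
Hole 3 (subtracted): ⌀14, A = 153.94 mm², y = 25 mm, Ī = 1885.7 mm⁴.
Hole 4 (subtracted): ⌀14, A = 153.94 mm², y = 25 mm, Ī = 1885.7 mm⁴.
By symmetry the centroid is at mid-height, ȳ = 25 mm.
All pieces are centred on the centroidal x-axis, so I = ΣĪ (holes subtracted) = 3 117 457 mm⁴.

I_x ≈ 3.12 × 10⁶ mm⁴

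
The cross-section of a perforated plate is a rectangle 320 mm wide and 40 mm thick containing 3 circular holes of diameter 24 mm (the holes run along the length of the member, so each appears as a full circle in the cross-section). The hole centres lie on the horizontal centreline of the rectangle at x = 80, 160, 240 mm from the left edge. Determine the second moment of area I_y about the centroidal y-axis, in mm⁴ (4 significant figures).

I_y ≈ 1.034 × 10⁸ mm⁴

Decompose the section into non-overlapping parts with the origin at the bottom-left of its bounding rectangle.
Plate: 320 × 40, A = 12 800 mm², x = 160 mm, Ī = 109 226 667 mm⁴.
Hole 1 (subtracted): ⌀24, A = 452.389 mm², x = 80 mm, Ī = 16 286 mm⁴.
Hole 2 (subtracted): ⌀24, A = 452.389 mm², x = 160 mm, Ī = 16 286 mm⁴.
Hole 3 (subtracted): ⌀24, A = 452.389 mm², x = 240 mm, Ī = 16 286 mm⁴.
By symmetry the centroid is at mid-width, x̄ = 160 mm.
Transfer each piece to the centroidal y-axis using Ī + A·d² with d = x − 160:
  plate: d = 0 mm → contributes +109 226 667 mm⁴
  hole 1: d = -80 mm → contributes −2 911 578 mm⁴
  hole 2: d = 0 mm → contributes −16 286 mm⁴
  hole 3: d = 80 mm → contributes −2 911 578 mm⁴
Total I = 103 387 225 mm⁴.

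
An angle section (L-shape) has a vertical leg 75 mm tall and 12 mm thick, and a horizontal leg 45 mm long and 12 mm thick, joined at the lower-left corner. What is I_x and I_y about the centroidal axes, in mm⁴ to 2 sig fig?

Decompose the section into non-overlapping parts with the origin at the bottom-left of its bounding rectangle.
Vertical leg: 12 × 75, A = 900 mm², y = 37.5 mm, Ī = 421 875 mm⁴.
Horizontal leg (remainder): 33 × 12, A = 396 mm², y = 6 mm, Ī = 4 752 mm⁴.
Centroid: ȳ = ΣA·y / ΣA = 27.88 mm.
Transfer each piece to the centroidal x-axis using Ī + A·d² with d = y − 27.88:
  vertical leg: d = 9.625 mm → contributes +505 252 mm⁴
  horizontal leg (remainder): d = -21.88 mm → contributes +194 244 mm⁴
Total I = 699 496 mm⁴.
For the y-axis: x̄ = 12.88 mm.
Repeating about the centroidal y-axis gives I_y = 185 956 mm⁴.

I_x ≈ 7.0 × 10⁵ mm⁴, I_y ≈ 1.9 × 10⁵ mm⁴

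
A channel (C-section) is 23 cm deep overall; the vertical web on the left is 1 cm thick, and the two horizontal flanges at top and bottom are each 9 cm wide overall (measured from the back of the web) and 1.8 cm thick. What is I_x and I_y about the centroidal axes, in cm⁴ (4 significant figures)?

I_x ≈ 4258 cm⁴, I_y ≈ 414.5 cm⁴

Split into non-overlapping primitives; take the origin at the lower-left of the bounding box.
Web: 1 × 23, A = 23 cm², y = 11.5 cm, Ī = 1013.92 cm⁴.
Top flange (beyond web): 8 × 1.8, A = 14.4 cm², y = 22.1 cm, Ī = 3.888 cm⁴.
Bottom flange (beyond web): 8 × 1.8, A = 14.4 cm², y = 0.9 cm, Ī = 3.888 cm⁴.
By symmetry the centroid is at mid-height, ȳ = 11.5 cm.
Transfer each piece to the centroidal x-axis using Ī + A·d² with d = y − 11.5:
  web: d = 0 cm → contributes +1013.92 cm⁴
  top flange (beyond web): d = 10.6 cm → contributes +1621.87 cm⁴
  bottom flange (beyond web): d = -10.6 cm → contributes +1621.87 cm⁴
Total I = 4257.66 cm⁴.
For the y-axis: x̄ = 3.00193 cm.
Repeating about the centroidal y-axis gives I_y = 414.466 cm⁴.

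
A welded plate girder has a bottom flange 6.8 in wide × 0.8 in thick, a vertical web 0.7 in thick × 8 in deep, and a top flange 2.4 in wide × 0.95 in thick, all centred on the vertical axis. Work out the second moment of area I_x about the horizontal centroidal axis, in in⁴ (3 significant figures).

Break the section into simple shapes (no overlaps), measuring from the bottom-left corner of the bounding box.
Bottom plate: 6.8 × 0.8, A = 5.44 in², y = 0.4 in, Ī = 0.29013 in⁴.
Web plate: 0.7 × 8, A = 5.6 in², y = 4.8 in, Ī = 29.867 in⁴.
Top plate: 2.4 × 0.95, A = 2.28 in², y = 9.275 in, Ī = 0.17148 in⁴.
Centroid: ȳ = ΣA·y / ΣA = 3.769 in.
Transfer each piece to the horizontal centroidal axis using Ī + A·d² with d = y − 3.769:
  bottom plate: d = -3.369 in → contributes +62.035 in⁴
  web plate: d = 1.031 in → contributes +35.819 in⁴
  top plate: d = 5.506 in → contributes +69.292 in⁴
Total I = 167.15 in⁴.

I_x ≈ 167 in⁴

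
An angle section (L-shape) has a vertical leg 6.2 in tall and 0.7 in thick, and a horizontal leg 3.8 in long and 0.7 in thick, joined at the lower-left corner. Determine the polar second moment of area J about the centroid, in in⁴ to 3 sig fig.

Treat the section as a set of non-overlapping primitives; coordinates are from the bounding-box lower-left.
Vertical leg: 0.7 × 6.2, A = 4.34 in², y = 3.1 in, Ī = 13.902 in⁴.
Horizontal leg (remainder): 3.1 × 0.7, A = 2.17 in², y = 0.35 in, Ī = 0.088608 in⁴.
Centroid: ȳ = ΣA·y / ΣA = 2.1833 in.
Transfer each piece to the centroidal x-axis using Ī + A·d² with d = y − 2.1833:
  vertical leg: d = 0.91667 in → contributes +17.549 in⁴
  horizontal leg (remainder): d = -1.8333 in → contributes +7.3822 in⁴
Total I = 24.931 in⁴.
For the y-axis: x̄ = 0.98333 in.
Repeating about the centroidal y-axis gives I_y = 7.1375 in⁴.
Polar second moment: J = I_x + I_y = 32.069 in⁴.

J ≈ 32.1 in⁴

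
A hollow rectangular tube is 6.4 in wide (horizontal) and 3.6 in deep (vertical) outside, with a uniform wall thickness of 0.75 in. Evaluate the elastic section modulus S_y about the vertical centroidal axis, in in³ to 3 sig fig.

S_y ≈ 18.1 in³

Break the section into simple shapes (no overlaps), measuring from the bottom-left corner of the bounding box.
Outer rectangle: 6.4 × 3.6, A = 23.04 in², x = 3.2 in, Ī = 78.643 in⁴.
Inner void (subtracted): 4.9 × 2.1, A = 10.29 in², x = 3.2 in, Ī = 20.589 in⁴.
By symmetry the centroid is at mid-width, x̄ = 3.2 in.
All pieces are centred on the vertical centroidal axis, so I = ΣĪ (holes subtracted) = 58.055 in⁴.
Extreme fibre distance c = 3.2 in; S = I/c = 18.142 in³.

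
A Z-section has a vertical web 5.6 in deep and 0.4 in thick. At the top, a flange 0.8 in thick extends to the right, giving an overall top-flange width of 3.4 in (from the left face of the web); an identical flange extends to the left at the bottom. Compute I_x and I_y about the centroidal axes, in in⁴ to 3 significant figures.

I_x ≈ 33.8 in⁴, I_y ≈ 17.5 in⁴

Treat the section as a set of non-overlapping primitives; coordinates are from the bounding-box lower-left.
Web: 0.4 × 5.6, A = 2.24 in², y = 2.8 in, Ī = 5.8539 in⁴.
Top flange (beyond web): 3 × 0.8, A = 2.4 in², y = 5.2 in, Ī = 0.128 in⁴.
Bottom flange (beyond web): 3 × 0.8, A = 2.4 in², y = 0.4 in, Ī = 0.128 in⁴.
Centroid: ȳ = ΣA·y / ΣA = 2.8 in.
Transfer each piece to the centroidal x-axis using Ī + A·d² with d = y − 2.8:
  web: d = 0 in → contributes +5.8539 in⁴
  top flange (beyond web): d = 2.4 in → contributes +13.952 in⁴
  bottom flange (beyond web): d = -2.4 in → contributes +13.952 in⁴
Total I = 33.758 in⁴.
For the y-axis: x̄ = 3.2 in.
Repeating about the centroidal y-axis gives I_y = 17.502 in⁴.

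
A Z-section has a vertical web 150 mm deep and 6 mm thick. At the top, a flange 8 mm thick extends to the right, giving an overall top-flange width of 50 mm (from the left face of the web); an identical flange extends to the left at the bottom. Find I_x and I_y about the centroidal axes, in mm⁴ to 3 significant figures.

Split into non-overlapping primitives; take the origin at the lower-left of the bounding box.
Web: 6 × 150, A = 900 mm², y = 75 mm, Ī = 1 687 500 mm⁴.
Top flange (beyond web): 44 × 8, A = 352 mm², y = 146 mm, Ī = 1877.3 mm⁴.
Bottom flange (beyond web): 44 × 8, A = 352 mm², y = 4 mm, Ī = 1877.3 mm⁴.
Centroid: ȳ = ΣA·y / ΣA = 75 mm.
Transfer each piece to the centroidal x-axis using Ī + A·d² with d = y − 75:
  web: d = 0 mm → contributes +1 687 500 mm⁴
  top flange (beyond web): d = 71 mm → contributes +1 776 309 mm⁴
  bottom flange (beyond web): d = -71 mm → contributes +1 776 309 mm⁴
Total I = 5 240 119 mm⁴.
For the y-axis: x̄ = 47 mm.
Repeating about the centroidal y-axis gives I_y = 556 279 mm⁴.

I_x ≈ 5.24 × 10⁶ mm⁴, I_y ≈ 5.56 × 10⁵ mm⁴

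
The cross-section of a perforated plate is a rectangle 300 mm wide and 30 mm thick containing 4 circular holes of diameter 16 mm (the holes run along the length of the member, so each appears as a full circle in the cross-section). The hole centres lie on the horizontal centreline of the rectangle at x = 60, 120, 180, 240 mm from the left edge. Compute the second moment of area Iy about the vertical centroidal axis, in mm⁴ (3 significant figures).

Iy ≈ 6.39 × 10⁷ mm⁴

Break the section into simple shapes (no overlaps), measuring from the bottom-left corner of the bounding box.
Plate: 300 × 30, A = 9 000 mm², x = 150 mm, Ī = 67 500 000 mm⁴.
Hole 1 (subtracted): ⌀16, A = 201.06 mm², x = 60 mm, Ī = 3 217 mm⁴.
Hole 2 (subtracted): ⌀16, A = 201.06 mm², x = 120 mm, Ī = 3 217 mm⁴.
Hole 3 (subtracted): ⌀16, A = 201.06 mm², x = 180 mm, Ī = 3 217 mm⁴.
Hole 4 (subtracted): ⌀16, A = 201.06 mm², x = 240 mm, Ī = 3 217 mm⁴.
By symmetry the centroid is at mid-width, x̄ = 150 mm.
Transfer each piece to the vertical centroidal axis using Ī + A·d² with d = x − 150:
  plate: d = 0 mm → contributes +67 500 000 mm⁴
  hole 1: d = -90 mm → contributes −1 631 819 mm⁴
  hole 2: d = -30 mm → contributes −184 173 mm⁴
  hole 3: d = 30 mm → contributes −184 173 mm⁴
  hole 4: d = 90 mm → contributes −1 631 819 mm⁴
Total I = 63 868 017 mm⁴.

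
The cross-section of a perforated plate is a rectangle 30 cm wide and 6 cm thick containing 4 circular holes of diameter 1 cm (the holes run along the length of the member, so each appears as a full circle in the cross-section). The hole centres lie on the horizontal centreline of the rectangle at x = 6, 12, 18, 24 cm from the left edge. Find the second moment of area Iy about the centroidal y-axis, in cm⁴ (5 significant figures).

Iy ≈ 1.3358 × 10⁴ cm⁴

Treat the section as a set of non-overlapping primitives; coordinates are from the bounding-box lower-left.
Plate: 30 × 6, A = 180 cm², x = 15 cm, Ī = 13 500 cm⁴.
Hole 1 (subtracted): ⌀1, A = 0.7853982 cm², x = 6 cm, Ī = 0.04908739 cm⁴.
Hole 2 (subtracted): ⌀1, A = 0.7853982 cm², x = 12 cm, Ī = 0.04908739 cm⁴.
Hole 3 (subtracted): ⌀1, A = 0.7853982 cm², x = 18 cm, Ī = 0.04908739 cm⁴.
Hole 4 (subtracted): ⌀1, A = 0.7853982 cm², x = 24 cm, Ī = 0.04908739 cm⁴.
By symmetry the centroid is at mid-width, x̄ = 15 cm.
Transfer each piece to the centroidal y-axis using Ī + A·d² with d = x − 15:
  plate: d = 0 cm → contributes +13 500 cm⁴
  hole 1: d = -9 cm → contributes −63.66634 cm⁴
  hole 2: d = -3 cm → contributes −7.117671 cm⁴
  hole 3: d = 3 cm → contributes −7.117671 cm⁴
  hole 4: d = 9 cm → contributes −63.66634 cm⁴
Total I = 13358.43 cm⁴.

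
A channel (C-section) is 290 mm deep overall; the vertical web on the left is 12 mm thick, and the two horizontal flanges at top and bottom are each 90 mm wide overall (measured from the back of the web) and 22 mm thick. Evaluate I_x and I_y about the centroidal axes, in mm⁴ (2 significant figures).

I_x ≈ 8.6 × 10⁷ mm⁴, I_y ≈ 5.3 × 10⁶ mm⁴

Decompose the section into non-overlapping parts with the origin at the bottom-left of its bounding rectangle.
Web: 12 × 290, A = 3 480 mm², y = 145 mm, Ī = 24 389 000 mm⁴.
Top flange (beyond web): 78 × 22, A = 1 716 mm², y = 279 mm, Ī = 69 212 mm⁴.
Bottom flange (beyond web): 78 × 22, A = 1 716 mm², y = 11 mm, Ī = 69 212 mm⁴.
By symmetry the centroid is at mid-height, ȳ = 145 mm.
Transfer each piece to the centroidal x-axis using Ī + A·d² with d = y − 145:
  web: d = 0 mm → contributes +24 389 000 mm⁴
  top flange (beyond web): d = 134 mm → contributes +30 881 708 mm⁴
  bottom flange (beyond web): d = -134 mm → contributes +30 881 708 mm⁴
Total I = 86 152 416 mm⁴.
For the y-axis: x̄ = 28.34 mm.
Repeating about the centroidal y-axis gives I_y = 5 280 815 mm⁴.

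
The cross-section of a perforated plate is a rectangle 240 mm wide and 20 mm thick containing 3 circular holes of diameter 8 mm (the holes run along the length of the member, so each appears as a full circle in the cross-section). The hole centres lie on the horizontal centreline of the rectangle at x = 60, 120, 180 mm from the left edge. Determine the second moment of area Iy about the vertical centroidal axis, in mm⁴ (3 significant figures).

Iy ≈ 2.27 × 10⁷ mm⁴

Break the section into simple shapes (no overlaps), measuring from the bottom-left corner of the bounding box.
Plate: 240 × 20, A = 4 800 mm², x = 120 mm, Ī = 23 040 000 mm⁴.
Hole 1 (subtracted): ⌀8, A = 50.265 mm², x = 60 mm, Ī = 201.06 mm⁴.
Hole 2 (subtracted): ⌀8, A = 50.265 mm², x = 120 mm, Ī = 201.06 mm⁴.
Hole 3 (subtracted): ⌀8, A = 50.265 mm², x = 180 mm, Ī = 201.06 mm⁴.
By symmetry the centroid is at mid-width, x̄ = 120 mm.
Transfer each piece to the vertical centroidal axis using Ī + A·d² with d = x − 120:
  plate: d = 0 mm → contributes +23 040 000 mm⁴
  hole 1: d = -60 mm → contributes −181 157 mm⁴
  hole 2: d = 0 mm → contributes −201.06 mm⁴
  hole 3: d = 60 mm → contributes −181 157 mm⁴
Total I = 22 677 485 mm⁴.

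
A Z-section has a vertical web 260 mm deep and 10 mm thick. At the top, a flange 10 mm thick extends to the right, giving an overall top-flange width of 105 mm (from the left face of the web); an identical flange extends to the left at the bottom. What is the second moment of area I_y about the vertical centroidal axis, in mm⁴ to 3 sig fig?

I_y ≈ 6.69 × 10⁶ mm⁴

Split into non-overlapping primitives; take the origin at the lower-left of the bounding box.
Web: 10 × 260, A = 2 600 mm², x = 100 mm, Ī = 21 667 mm⁴.
Top flange (beyond web): 95 × 10, A = 950 mm², x = 152.5 mm, Ī = 714 479 mm⁴.
Bottom flange (beyond web): 95 × 10, A = 950 mm², x = 47.5 mm, Ī = 714 479 mm⁴.
Centroid: x̄ = ΣA·x / ΣA = 100 mm.
Transfer each piece to the vertical centroidal axis using Ī + A·d² with d = x − 100:
  web: d = 0 mm → contributes +21 667 mm⁴
  top flange (beyond web): d = 52.5 mm → contributes +3 332 917 mm⁴
  bottom flange (beyond web): d = -52.5 mm → contributes +3 332 917 mm⁴
Total I = 6 687 500 mm⁴.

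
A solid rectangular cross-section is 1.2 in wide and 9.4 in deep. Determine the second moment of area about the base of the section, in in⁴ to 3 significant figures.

I_base ≈ 332 in⁴

The section: 1.2 × 9.4, A = 11.28 in², y = 4.7 in, Ī = 83.058 in⁴.
Transfer it to a horizontal axis along the bottom face using Ī + A·d² with d = y − 0:
  the section: d = 4.7 in → contributes +332.23 in⁴
Total I = 332.23 in⁴.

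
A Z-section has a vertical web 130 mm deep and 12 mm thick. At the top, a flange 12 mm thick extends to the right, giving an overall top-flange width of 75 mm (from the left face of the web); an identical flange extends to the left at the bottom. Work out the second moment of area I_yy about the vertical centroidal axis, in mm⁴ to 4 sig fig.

I_yy ≈ 2.645 × 10⁶ mm⁴

Decompose the section into non-overlapping parts with the origin at the bottom-left of its bounding rectangle.
Web: 12 × 130, A = 1 560 mm², x = 69 mm, Ī = 18 720 mm⁴.
Top flange (beyond web): 63 × 12, A = 756 mm², x = 106.5 mm, Ī = 250 047 mm⁴.
Bottom flange (beyond web): 63 × 12, A = 756 mm², x = 31.5 mm, Ī = 250 047 mm⁴.
Centroid: x̄ = ΣA·x / ΣA = 69 mm.
Transfer each piece to the vertical centroidal axis using Ī + A·d² with d = x − 69:
  web: d = 0 mm → contributes +18 720 mm⁴
  top flange (beyond web): d = 37.5 mm → contributes +1 313 172 mm⁴
  bottom flange (beyond web): d = -37.5 mm → contributes +1 313 172 mm⁴
Total I = 2 645 064 mm⁴.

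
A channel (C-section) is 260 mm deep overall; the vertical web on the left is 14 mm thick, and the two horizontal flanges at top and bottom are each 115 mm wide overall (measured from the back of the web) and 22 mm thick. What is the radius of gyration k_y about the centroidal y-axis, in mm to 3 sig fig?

Decompose the section into non-overlapping parts with the origin at the bottom-left of its bounding rectangle.
Web: 14 × 260, A = 3 640 mm², x = 7 mm, Ī = 59 453 mm⁴.
Top flange (beyond web): 101 × 22, A = 2 222 mm², x = 64.5 mm, Ī = 1 888 885 mm⁴.
Bottom flange (beyond web): 101 × 22, A = 2 222 mm², x = 64.5 mm, Ī = 1 888 885 mm⁴.
Centroid: x̄ = ΣA·x / ΣA = 38.609 mm.
Transfer each piece to the centroidal y-axis using Ī + A·d² with d = x − 38.609:
  web: d = -31.609 mm → contributes +3 696 363 mm⁴
  top flange (beyond web): d = 25.891 mm → contributes +3 378 349 mm⁴
  bottom flange (beyond web): d = 25.891 mm → contributes +3 378 349 mm⁴
Total I = 10 453 061 mm⁴.
Radius of gyration: k = √(I/A) = √(10 453 061 / 8 084) = 35.959 mm.

k_y ≈ 36.0 mm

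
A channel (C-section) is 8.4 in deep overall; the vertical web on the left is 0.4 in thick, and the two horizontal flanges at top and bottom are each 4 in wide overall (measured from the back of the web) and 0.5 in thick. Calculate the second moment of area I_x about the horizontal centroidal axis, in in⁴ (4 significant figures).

I_x ≈ 76.00 in⁴

Break the section into simple shapes (no overlaps), measuring from the bottom-left corner of the bounding box.
Web: 0.4 × 8.4, A = 3.36 in², y = 4.2 in, Ī = 19.7568 in⁴.
Top flange (beyond web): 3.6 × 0.5, A = 1.8 in², y = 8.15 in, Ī = 0.0375 in⁴.
Bottom flange (beyond web): 3.6 × 0.5, A = 1.8 in², y = 0.25 in, Ī = 0.0375 in⁴.
By symmetry the centroid is at mid-height, ȳ = 4.2 in.
Transfer each piece to the horizontal centroidal axis using Ī + A·d² with d = y − 4.2:
  web: d = 0 in → contributes +19.7568 in⁴
  top flange (beyond web): d = 3.95 in → contributes +28.122 in⁴
  bottom flange (beyond web): d = -3.95 in → contributes +28.122 in⁴
Total I = 76.0008 in⁴.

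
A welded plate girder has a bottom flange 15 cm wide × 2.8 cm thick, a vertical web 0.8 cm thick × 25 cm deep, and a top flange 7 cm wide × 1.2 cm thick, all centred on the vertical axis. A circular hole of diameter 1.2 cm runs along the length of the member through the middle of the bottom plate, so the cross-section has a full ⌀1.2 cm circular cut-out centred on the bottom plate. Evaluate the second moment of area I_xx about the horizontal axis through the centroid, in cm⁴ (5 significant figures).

I_xx ≈ 7379.1 cm⁴

Decompose the section into non-overlapping parts with the origin at the bottom-left of its bounding rectangle.
Bottom plate: 15 × 2.8, A = 42 cm², y = 1.4 cm, Ī = 27.44 cm⁴.
Web plate: 0.8 × 25, A = 20 cm², y = 15.3 cm, Ī = 1041.667 cm⁴.
Top plate: 7 × 1.2, A = 8.4 cm², y = 28.4 cm, Ī = 1.008 cm⁴.
Hole (subtracted): ⌀1.2, A = 1.130973 cm², y = 1.4 cm, Ī = 0.1017876 cm⁴.
Centroid: ȳ = ΣA·y / ΣA = 8.687528 cm.
Transfer each piece to the horizontal axis through the centroid using Ī + A·d² with d = y − 8.687528:
  bottom plate: d = -7.287528 cm → contributes +2257.979 cm⁴
  web plate: d = 6.612472 cm → contributes +1916.162 cm⁴
  top plate: d = 19.71247 cm → contributes +3265.093 cm⁴
  hole: d = -7.287528 cm → contributes −60.1656 cm⁴
Total I = 7379.069 cm⁴.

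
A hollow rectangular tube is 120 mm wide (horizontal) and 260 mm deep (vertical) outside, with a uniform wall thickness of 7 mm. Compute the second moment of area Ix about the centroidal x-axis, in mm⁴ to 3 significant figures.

Treat the section as a set of non-overlapping primitives; coordinates are from the bounding-box lower-left.
Outer rectangle: 120 × 260, A = 31 200 mm², y = 130 mm, Ī = 175 760 000 mm⁴.
Inner void (subtracted): 106 × 246, A = 26 076 mm², y = 130 mm, Ī = 131 501 268 mm⁴.
By symmetry the centroid is at mid-height, ȳ = 130 mm.
All pieces are centred on the centroidal x-axis, so I = ΣĪ (holes subtracted) = 44 258 732 mm⁴.

Ix ≈ 4.43 × 10⁷ mm⁴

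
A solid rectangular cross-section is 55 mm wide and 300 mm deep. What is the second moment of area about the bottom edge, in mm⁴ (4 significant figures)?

I_base ≈ 4.950 × 10⁸ mm⁴

The section: 55 × 300, A = 16 500 mm², y = 150 mm, Ī = 123 750 000 mm⁴.
Transfer it to the bottom edge using Ī + A·d² with d = y − 0:
  the section: d = 150 mm → contributes +495 000 000 mm⁴
Total I = 495 000 000 mm⁴.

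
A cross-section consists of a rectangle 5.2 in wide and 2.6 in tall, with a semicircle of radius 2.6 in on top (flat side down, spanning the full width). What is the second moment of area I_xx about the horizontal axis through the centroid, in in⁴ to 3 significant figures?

Split into non-overlapping primitives; take the origin at the lower-left of the bounding box.
Rectangular body: 5.2 × 2.6, A = 13.52 in², y = 1.3 in, Ī = 7.6163 in⁴.
Semicircular cap: semicircle r = 2.6, A = 10.619 in², y = 3.7035 in, Ī = 5.0156 in⁴.
Centroid: ȳ = ΣA·y / ΣA = 2.3573 in.
Transfer each piece to the horizontal axis through the centroid using Ī + A·d² with d = y − 2.3573:
  rectangular body: d = -1.0573 in → contributes +22.73 in⁴
  semicircular cap: d = 1.3462 in → contributes +24.259 in⁴
Total I = 46.989 in⁴.

I_xx ≈ 47.0 in⁴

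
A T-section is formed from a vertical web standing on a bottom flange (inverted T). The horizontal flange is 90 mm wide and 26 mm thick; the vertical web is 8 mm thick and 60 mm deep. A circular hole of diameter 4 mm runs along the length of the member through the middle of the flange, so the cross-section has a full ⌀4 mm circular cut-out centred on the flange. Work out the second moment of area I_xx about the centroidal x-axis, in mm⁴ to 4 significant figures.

I_xx ≈ 1.012 × 10⁶ mm⁴

Break the section into simple shapes (no overlaps), measuring from the bottom-left corner of the bounding box.
Flange: 90 × 26, A = 2 340 mm², y = 13 mm, Ī = 131 820 mm⁴.
Web: 8 × 60, A = 480 mm², y = 56 mm, Ī = 144 000 mm⁴.
Hole (subtracted): ⌀4, A = 12.5664 mm², y = 13 mm, Ī = 12.5664 mm⁴.
Centroid: ȳ = ΣA·y / ΣA = 20.3519 mm.
Transfer each piece to the centroidal x-axis using Ī + A·d² with d = y − 20.3519:
  flange: d = -7.35191 mm → contributes +258 298 mm⁴
  web: d = 35.6481 mm → contributes +753 977 mm⁴
  hole: d = -7.35191 mm → contributes −691.786 mm⁴
Total I = 1 011 584 mm⁴.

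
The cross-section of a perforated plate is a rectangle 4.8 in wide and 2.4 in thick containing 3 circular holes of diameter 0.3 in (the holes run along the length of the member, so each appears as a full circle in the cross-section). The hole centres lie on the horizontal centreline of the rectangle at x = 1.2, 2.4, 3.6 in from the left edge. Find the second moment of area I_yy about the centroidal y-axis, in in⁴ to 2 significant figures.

I_yy ≈ 22 in⁴

Treat the section as a set of non-overlapping primitives; coordinates are from the bounding-box lower-left.
Plate: 4.8 × 2.4, A = 11.52 in², x = 2.4 in, Ī = 22.12 in⁴.
Hole 1 (subtracted): ⌀0.3, A = 0.07069 in², x = 1.2 in, Ī = 0.0003976 in⁴.
Hole 2 (subtracted): ⌀0.3, A = 0.07069 in², x = 2.4 in, Ī = 0.0003976 in⁴.
Hole 3 (subtracted): ⌀0.3, A = 0.07069 in², x = 3.6 in, Ī = 0.0003976 in⁴.
By symmetry the centroid is at mid-width, x̄ = 2.4 in.
Transfer each piece to the centroidal y-axis using Ī + A·d² with d = x − 2.4:
  plate: d = 0 in → contributes +22.12 in⁴
  hole 1: d = -1.2 in → contributes −0.1022 in⁴
  hole 2: d = 0 in → contributes −0.0003976 in⁴
  hole 3: d = 1.2 in → contributes −0.1022 in⁴
Total I = 21.91 in⁴.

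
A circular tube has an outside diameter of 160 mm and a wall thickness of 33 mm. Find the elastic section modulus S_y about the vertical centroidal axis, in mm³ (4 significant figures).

S_y ≈ 3.542 × 10⁵ mm³

Treat the section as a set of non-overlapping primitives; coordinates are from the bounding-box lower-left.
Outer circle: ⌀160, A = 20106.2 mm², x = 80 mm, Ī = 32 169 909 mm⁴.
Bore (subtracted): ⌀94, A = 6939.78 mm², x = 80 mm, Ī = 3 832 492 mm⁴.
By symmetry the centroid is at mid-width, x̄ = 80 mm.
All pieces are centred on the vertical centroidal axis, so I = ΣĪ (holes subtracted) = 28 337 416 mm⁴.
Extreme fibre distance c = 80 mm; S = I/c = 354 218 mm³.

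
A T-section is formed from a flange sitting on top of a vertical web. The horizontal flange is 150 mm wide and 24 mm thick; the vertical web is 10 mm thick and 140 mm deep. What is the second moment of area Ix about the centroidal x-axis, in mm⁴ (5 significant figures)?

Ix ≈ 9.2373 × 10⁶ mm⁴

Split into non-overlapping primitives; take the origin at the lower-left of the bounding box.
Flange: 150 × 24, A = 3 600 mm², y = 152 mm, Ī = 172 800 mm⁴.
Web: 10 × 140, A = 1 400 mm², y = 70 mm, Ī = 2 286 667 mm⁴.
Centroid: ȳ = ΣA·y / ΣA = 129.04 mm.
Transfer each piece to the centroidal x-axis using Ī + A·d² with d = y − 129.04:
  flange: d = 22.96 mm → contributes +2 070 582 mm⁴
  web: d = -59.04 mm → contributes +7 166 677 mm⁴
Total I = 9 237 259 mm⁴.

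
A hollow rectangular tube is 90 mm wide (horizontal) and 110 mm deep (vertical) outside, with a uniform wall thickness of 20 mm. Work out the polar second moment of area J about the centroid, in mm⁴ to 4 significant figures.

Treat the section as a set of non-overlapping primitives; coordinates are from the bounding-box lower-left.
Outer rectangle: 90 × 110, A = 9 900 mm², y = 55 mm, Ī = 9 982 500 mm⁴.
Inner void (subtracted): 50 × 70, A = 3 500 mm², y = 55 mm, Ī = 1 429 167 mm⁴.
By symmetry the centroid is at mid-height, ȳ = 55 mm.
All pieces are centred on the centroidal x-axis, so I = ΣĪ (holes subtracted) = 8 553 333 mm⁴.
Repeating about the centroidal y-axis gives I_y = 5 953 333 mm⁴.
Polar second moment: J = I_x + I_y = 14 506 667 mm⁴.

J ≈ 1.451 × 10⁷ mm⁴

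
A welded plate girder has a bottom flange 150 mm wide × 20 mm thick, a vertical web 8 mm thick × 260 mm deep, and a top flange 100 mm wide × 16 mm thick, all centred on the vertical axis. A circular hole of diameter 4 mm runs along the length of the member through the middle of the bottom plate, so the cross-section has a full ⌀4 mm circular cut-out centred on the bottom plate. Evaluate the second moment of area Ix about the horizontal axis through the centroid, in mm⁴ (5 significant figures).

Ix ≈ 9.5029 × 10⁷ mm⁴

Treat the section as a set of non-overlapping primitives; coordinates are from the bounding-box lower-left.
Bottom plate: 150 × 20, A = 3 000 mm², y = 10 mm, Ī = 100 000 mm⁴.
Web plate: 8 × 260, A = 2 080 mm², y = 150 mm, Ī = 11 717 333 mm⁴.
Top plate: 100 × 16, A = 1 600 mm², y = 288 mm, Ī = 34133.33 mm⁴.
Hole (subtracted): ⌀4, A = 12.56637 mm², y = 10 mm, Ī = 12.56637 mm⁴.
Centroid: ȳ = ΣA·y / ΣA = 120.3873 mm.
Transfer each piece to the horizontal axis through the centroid using Ī + A·d² with d = y − 120.3873:
  bottom plate: d = -110.3873 mm → contributes +36 656 068 mm⁴
  web plate: d = 29.6127 mm → contributes +13 541 310 mm⁴
  top plate: d = 167.6127 mm → contributes +44 984 561 mm⁴
  hole: d = -110.3873 mm → contributes −153138.3 mm⁴
Total I = 95 028 801 mm⁴.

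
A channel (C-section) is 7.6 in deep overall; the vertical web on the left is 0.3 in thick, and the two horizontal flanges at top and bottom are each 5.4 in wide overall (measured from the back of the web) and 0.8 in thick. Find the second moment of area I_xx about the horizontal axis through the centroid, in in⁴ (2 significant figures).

Split into non-overlapping primitives; take the origin at the lower-left of the bounding box.
Web: 0.3 × 7.6, A = 2.28 in², y = 3.8 in, Ī = 10.97 in⁴.
Top flange (beyond web): 5.1 × 0.8, A = 4.08 in², y = 7.2 in, Ī = 0.2176 in⁴.
Bottom flange (beyond web): 5.1 × 0.8, A = 4.08 in², y = 0.4 in, Ī = 0.2176 in⁴.
By symmetry the centroid is at mid-height, ȳ = 3.8 in.
Transfer each piece to the horizontal axis through the centroid using Ī + A·d² with d = y − 3.8:
  web: d = 0 in → contributes +10.97 in⁴
  top flange (beyond web): d = 3.4 in → contributes +47.38 in⁴
  bottom flange (beyond web): d = -3.4 in → contributes +47.38 in⁴
Total I = 105.7 in⁴.

I_xx ≈ 110 in⁴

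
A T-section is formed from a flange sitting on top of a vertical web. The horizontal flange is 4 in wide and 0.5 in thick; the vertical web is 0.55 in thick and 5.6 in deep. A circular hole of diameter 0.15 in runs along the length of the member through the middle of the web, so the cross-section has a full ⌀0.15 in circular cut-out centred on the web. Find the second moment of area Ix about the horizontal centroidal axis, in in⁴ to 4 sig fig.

Ix ≈ 19.35 in⁴

Decompose the section into non-overlapping parts with the origin at the bottom-left of its bounding rectangle.
Flange: 4 × 0.5, A = 2 in², y = 5.85 in, Ī = 0.0416667 in⁴.
Web: 0.55 × 5.6, A = 3.08 in², y = 2.8 in, Ī = 8.04907 in⁴.
Hole (subtracted): ⌀0.15, A = 0.0176715 in², y = 2.8 in, Ī = 0.0000248505 in⁴.
Centroid: ȳ = ΣA·y / ΣA = 4.00498 in.
Transfer each piece to the horizontal centroidal axis using Ī + A·d² with d = y − 4.00498:
  flange: d = 1.84502 in → contributes +6.84987 in⁴
  web: d = -1.20498 in → contributes +12.5211 in⁴
  hole: d = -1.20498 in → contributes −0.0256834 in⁴
Total I = 19.3453 in⁴.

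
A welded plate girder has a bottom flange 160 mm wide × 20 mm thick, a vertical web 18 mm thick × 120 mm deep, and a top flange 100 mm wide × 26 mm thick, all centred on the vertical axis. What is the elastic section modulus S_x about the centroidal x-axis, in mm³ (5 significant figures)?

Break the section into simple shapes (no overlaps), measuring from the bottom-left corner of the bounding box.
Bottom plate: 160 × 20, A = 3 200 mm², y = 10 mm, Ī = 106666.7 mm⁴.
Web plate: 18 × 120, A = 2 160 mm², y = 80 mm, Ī = 2 592 000 mm⁴.
Top plate: 100 × 26, A = 2 600 mm², y = 153 mm, Ī = 146466.7 mm⁴.
Centroid: ȳ = ΣA·y / ΣA = 75.70352 mm.
Transfer each piece to the centroidal x-axis using Ī + A·d² with d = y − 75.70352:
  bottom plate: d = -65.70352 mm → contributes +13 920 914 mm⁴
  web plate: d = 4.296482 mm → contributes +2 631 873 mm⁴
  top plate: d = 77.29648 mm → contributes +15 680 807 mm⁴
Total I = 32 233 594 mm⁴.
Extreme fibre distance c = 90.29648 mm; S = I/c = 356975.1 mm³.

S_x ≈ 3.5698 × 10⁵ mm³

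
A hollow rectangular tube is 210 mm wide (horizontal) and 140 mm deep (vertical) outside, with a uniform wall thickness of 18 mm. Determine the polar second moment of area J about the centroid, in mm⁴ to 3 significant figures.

Break the section into simple shapes (no overlaps), measuring from the bottom-left corner of the bounding box.
Outer rectangle: 210 × 140, A = 29 400 mm², y = 70 mm, Ī = 48 020 000 mm⁴.
Inner void (subtracted): 174 × 104, A = 18 096 mm², y = 70 mm, Ī = 16 310 528 mm⁴.
By symmetry the centroid is at mid-height, ȳ = 70 mm.
All pieces are centred on the centroidal x-axis, so I = ΣĪ (holes subtracted) = 31 709 472 mm⁴.
Repeating about the centroidal y-axis gives I_y = 62 388 792 mm⁴.
Polar second moment: J = I_x + I_y = 94 098 264 mm⁴.

J ≈ 9.41 × 10⁷ mm⁴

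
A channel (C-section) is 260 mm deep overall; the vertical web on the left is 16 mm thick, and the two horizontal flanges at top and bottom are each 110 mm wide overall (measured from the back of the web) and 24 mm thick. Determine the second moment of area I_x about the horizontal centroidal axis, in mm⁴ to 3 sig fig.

Decompose the section into non-overlapping parts with the origin at the bottom-left of its bounding rectangle.
Web: 16 × 260, A = 4 160 mm², y = 130 mm, Ī = 23 434 667 mm⁴.
Top flange (beyond web): 94 × 24, A = 2 256 mm², y = 248 mm, Ī = 108 288 mm⁴.
Bottom flange (beyond web): 94 × 24, A = 2 256 mm², y = 12 mm, Ī = 108 288 mm⁴.
By symmetry the centroid is at mid-height, ȳ = 130 mm.
Transfer each piece to the horizontal centroidal axis using Ī + A·d² with d = y − 130:
  web: d = 0 mm → contributes +23 434 667 mm⁴
  top flange (beyond web): d = 118 mm → contributes +31 520 832 mm⁴
  bottom flange (beyond web): d = -118 mm → contributes +31 520 832 mm⁴
Total I = 86 476 331 mm⁴.

I_x ≈ 8.65 × 10⁷ mm⁴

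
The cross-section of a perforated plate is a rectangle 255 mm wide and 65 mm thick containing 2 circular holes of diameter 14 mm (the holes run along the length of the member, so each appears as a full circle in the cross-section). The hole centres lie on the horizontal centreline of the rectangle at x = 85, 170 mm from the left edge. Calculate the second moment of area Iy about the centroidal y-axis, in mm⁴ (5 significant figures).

Break the section into simple shapes (no overlaps), measuring from the bottom-left corner of the bounding box.
Plate: 255 × 65, A = 16 575 mm², x = 127.5 mm, Ī = 89 815 781 mm⁴.
Hole 1 (subtracted): ⌀14, A = 153.938 mm², x = 85 mm, Ī = 1885.741 mm⁴.
Hole 2 (subtracted): ⌀14, A = 153.938 mm², x = 170 mm, Ī = 1885.741 mm⁴.
By symmetry the centroid is at mid-width, x̄ = 127.5 mm.
Transfer each piece to the centroidal y-axis using Ī + A·d² with d = x − 127.5:
  plate: d = 0 mm → contributes +89 815 781 mm⁴
  hole 1: d = -42.5 mm → contributes −279936.3 mm⁴
  hole 2: d = 42.5 mm → contributes −279936.3 mm⁴
Total I = 89 255 909 mm⁴.

Iy ≈ 8.9256 × 10⁷ mm⁴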